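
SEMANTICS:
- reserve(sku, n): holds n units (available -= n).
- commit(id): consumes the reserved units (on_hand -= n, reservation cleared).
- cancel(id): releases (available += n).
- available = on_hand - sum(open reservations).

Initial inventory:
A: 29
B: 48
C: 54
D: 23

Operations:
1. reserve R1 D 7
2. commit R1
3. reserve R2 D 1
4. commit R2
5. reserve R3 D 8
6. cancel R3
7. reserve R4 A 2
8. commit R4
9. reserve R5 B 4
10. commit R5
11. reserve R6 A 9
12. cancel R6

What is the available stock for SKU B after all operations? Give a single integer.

Step 1: reserve R1 D 7 -> on_hand[A=29 B=48 C=54 D=23] avail[A=29 B=48 C=54 D=16] open={R1}
Step 2: commit R1 -> on_hand[A=29 B=48 C=54 D=16] avail[A=29 B=48 C=54 D=16] open={}
Step 3: reserve R2 D 1 -> on_hand[A=29 B=48 C=54 D=16] avail[A=29 B=48 C=54 D=15] open={R2}
Step 4: commit R2 -> on_hand[A=29 B=48 C=54 D=15] avail[A=29 B=48 C=54 D=15] open={}
Step 5: reserve R3 D 8 -> on_hand[A=29 B=48 C=54 D=15] avail[A=29 B=48 C=54 D=7] open={R3}
Step 6: cancel R3 -> on_hand[A=29 B=48 C=54 D=15] avail[A=29 B=48 C=54 D=15] open={}
Step 7: reserve R4 A 2 -> on_hand[A=29 B=48 C=54 D=15] avail[A=27 B=48 C=54 D=15] open={R4}
Step 8: commit R4 -> on_hand[A=27 B=48 C=54 D=15] avail[A=27 B=48 C=54 D=15] open={}
Step 9: reserve R5 B 4 -> on_hand[A=27 B=48 C=54 D=15] avail[A=27 B=44 C=54 D=15] open={R5}
Step 10: commit R5 -> on_hand[A=27 B=44 C=54 D=15] avail[A=27 B=44 C=54 D=15] open={}
Step 11: reserve R6 A 9 -> on_hand[A=27 B=44 C=54 D=15] avail[A=18 B=44 C=54 D=15] open={R6}
Step 12: cancel R6 -> on_hand[A=27 B=44 C=54 D=15] avail[A=27 B=44 C=54 D=15] open={}
Final available[B] = 44

Answer: 44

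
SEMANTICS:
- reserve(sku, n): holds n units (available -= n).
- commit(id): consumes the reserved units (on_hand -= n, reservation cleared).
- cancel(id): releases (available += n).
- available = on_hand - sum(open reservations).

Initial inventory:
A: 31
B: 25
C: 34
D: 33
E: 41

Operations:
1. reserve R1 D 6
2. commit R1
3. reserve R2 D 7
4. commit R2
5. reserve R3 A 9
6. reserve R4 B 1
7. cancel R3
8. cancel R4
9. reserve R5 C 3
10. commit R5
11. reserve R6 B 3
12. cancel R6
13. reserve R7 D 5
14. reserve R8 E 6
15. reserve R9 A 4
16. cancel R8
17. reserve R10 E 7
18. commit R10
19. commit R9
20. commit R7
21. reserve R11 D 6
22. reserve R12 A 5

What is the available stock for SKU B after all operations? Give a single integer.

Step 1: reserve R1 D 6 -> on_hand[A=31 B=25 C=34 D=33 E=41] avail[A=31 B=25 C=34 D=27 E=41] open={R1}
Step 2: commit R1 -> on_hand[A=31 B=25 C=34 D=27 E=41] avail[A=31 B=25 C=34 D=27 E=41] open={}
Step 3: reserve R2 D 7 -> on_hand[A=31 B=25 C=34 D=27 E=41] avail[A=31 B=25 C=34 D=20 E=41] open={R2}
Step 4: commit R2 -> on_hand[A=31 B=25 C=34 D=20 E=41] avail[A=31 B=25 C=34 D=20 E=41] open={}
Step 5: reserve R3 A 9 -> on_hand[A=31 B=25 C=34 D=20 E=41] avail[A=22 B=25 C=34 D=20 E=41] open={R3}
Step 6: reserve R4 B 1 -> on_hand[A=31 B=25 C=34 D=20 E=41] avail[A=22 B=24 C=34 D=20 E=41] open={R3,R4}
Step 7: cancel R3 -> on_hand[A=31 B=25 C=34 D=20 E=41] avail[A=31 B=24 C=34 D=20 E=41] open={R4}
Step 8: cancel R4 -> on_hand[A=31 B=25 C=34 D=20 E=41] avail[A=31 B=25 C=34 D=20 E=41] open={}
Step 9: reserve R5 C 3 -> on_hand[A=31 B=25 C=34 D=20 E=41] avail[A=31 B=25 C=31 D=20 E=41] open={R5}
Step 10: commit R5 -> on_hand[A=31 B=25 C=31 D=20 E=41] avail[A=31 B=25 C=31 D=20 E=41] open={}
Step 11: reserve R6 B 3 -> on_hand[A=31 B=25 C=31 D=20 E=41] avail[A=31 B=22 C=31 D=20 E=41] open={R6}
Step 12: cancel R6 -> on_hand[A=31 B=25 C=31 D=20 E=41] avail[A=31 B=25 C=31 D=20 E=41] open={}
Step 13: reserve R7 D 5 -> on_hand[A=31 B=25 C=31 D=20 E=41] avail[A=31 B=25 C=31 D=15 E=41] open={R7}
Step 14: reserve R8 E 6 -> on_hand[A=31 B=25 C=31 D=20 E=41] avail[A=31 B=25 C=31 D=15 E=35] open={R7,R8}
Step 15: reserve R9 A 4 -> on_hand[A=31 B=25 C=31 D=20 E=41] avail[A=27 B=25 C=31 D=15 E=35] open={R7,R8,R9}
Step 16: cancel R8 -> on_hand[A=31 B=25 C=31 D=20 E=41] avail[A=27 B=25 C=31 D=15 E=41] open={R7,R9}
Step 17: reserve R10 E 7 -> on_hand[A=31 B=25 C=31 D=20 E=41] avail[A=27 B=25 C=31 D=15 E=34] open={R10,R7,R9}
Step 18: commit R10 -> on_hand[A=31 B=25 C=31 D=20 E=34] avail[A=27 B=25 C=31 D=15 E=34] open={R7,R9}
Step 19: commit R9 -> on_hand[A=27 B=25 C=31 D=20 E=34] avail[A=27 B=25 C=31 D=15 E=34] open={R7}
Step 20: commit R7 -> on_hand[A=27 B=25 C=31 D=15 E=34] avail[A=27 B=25 C=31 D=15 E=34] open={}
Step 21: reserve R11 D 6 -> on_hand[A=27 B=25 C=31 D=15 E=34] avail[A=27 B=25 C=31 D=9 E=34] open={R11}
Step 22: reserve R12 A 5 -> on_hand[A=27 B=25 C=31 D=15 E=34] avail[A=22 B=25 C=31 D=9 E=34] open={R11,R12}
Final available[B] = 25

Answer: 25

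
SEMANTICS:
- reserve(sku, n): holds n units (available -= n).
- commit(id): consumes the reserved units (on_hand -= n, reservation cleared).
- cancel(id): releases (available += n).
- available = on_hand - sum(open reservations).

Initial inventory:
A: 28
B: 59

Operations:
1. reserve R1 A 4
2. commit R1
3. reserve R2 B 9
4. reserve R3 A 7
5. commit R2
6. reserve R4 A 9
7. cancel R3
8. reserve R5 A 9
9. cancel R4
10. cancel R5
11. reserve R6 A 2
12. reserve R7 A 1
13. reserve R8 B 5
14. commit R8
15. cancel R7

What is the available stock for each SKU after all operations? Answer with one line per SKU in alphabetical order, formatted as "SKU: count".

Answer: A: 22
B: 45

Derivation:
Step 1: reserve R1 A 4 -> on_hand[A=28 B=59] avail[A=24 B=59] open={R1}
Step 2: commit R1 -> on_hand[A=24 B=59] avail[A=24 B=59] open={}
Step 3: reserve R2 B 9 -> on_hand[A=24 B=59] avail[A=24 B=50] open={R2}
Step 4: reserve R3 A 7 -> on_hand[A=24 B=59] avail[A=17 B=50] open={R2,R3}
Step 5: commit R2 -> on_hand[A=24 B=50] avail[A=17 B=50] open={R3}
Step 6: reserve R4 A 9 -> on_hand[A=24 B=50] avail[A=8 B=50] open={R3,R4}
Step 7: cancel R3 -> on_hand[A=24 B=50] avail[A=15 B=50] open={R4}
Step 8: reserve R5 A 9 -> on_hand[A=24 B=50] avail[A=6 B=50] open={R4,R5}
Step 9: cancel R4 -> on_hand[A=24 B=50] avail[A=15 B=50] open={R5}
Step 10: cancel R5 -> on_hand[A=24 B=50] avail[A=24 B=50] open={}
Step 11: reserve R6 A 2 -> on_hand[A=24 B=50] avail[A=22 B=50] open={R6}
Step 12: reserve R7 A 1 -> on_hand[A=24 B=50] avail[A=21 B=50] open={R6,R7}
Step 13: reserve R8 B 5 -> on_hand[A=24 B=50] avail[A=21 B=45] open={R6,R7,R8}
Step 14: commit R8 -> on_hand[A=24 B=45] avail[A=21 B=45] open={R6,R7}
Step 15: cancel R7 -> on_hand[A=24 B=45] avail[A=22 B=45] open={R6}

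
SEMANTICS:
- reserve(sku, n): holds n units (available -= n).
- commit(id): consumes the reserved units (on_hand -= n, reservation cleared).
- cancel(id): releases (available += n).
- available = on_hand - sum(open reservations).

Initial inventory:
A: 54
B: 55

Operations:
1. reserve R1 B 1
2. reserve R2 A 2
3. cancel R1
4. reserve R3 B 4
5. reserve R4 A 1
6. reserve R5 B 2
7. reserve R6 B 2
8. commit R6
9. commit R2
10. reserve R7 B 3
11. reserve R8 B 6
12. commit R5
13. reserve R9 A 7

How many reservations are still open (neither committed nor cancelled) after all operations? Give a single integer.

Step 1: reserve R1 B 1 -> on_hand[A=54 B=55] avail[A=54 B=54] open={R1}
Step 2: reserve R2 A 2 -> on_hand[A=54 B=55] avail[A=52 B=54] open={R1,R2}
Step 3: cancel R1 -> on_hand[A=54 B=55] avail[A=52 B=55] open={R2}
Step 4: reserve R3 B 4 -> on_hand[A=54 B=55] avail[A=52 B=51] open={R2,R3}
Step 5: reserve R4 A 1 -> on_hand[A=54 B=55] avail[A=51 B=51] open={R2,R3,R4}
Step 6: reserve R5 B 2 -> on_hand[A=54 B=55] avail[A=51 B=49] open={R2,R3,R4,R5}
Step 7: reserve R6 B 2 -> on_hand[A=54 B=55] avail[A=51 B=47] open={R2,R3,R4,R5,R6}
Step 8: commit R6 -> on_hand[A=54 B=53] avail[A=51 B=47] open={R2,R3,R4,R5}
Step 9: commit R2 -> on_hand[A=52 B=53] avail[A=51 B=47] open={R3,R4,R5}
Step 10: reserve R7 B 3 -> on_hand[A=52 B=53] avail[A=51 B=44] open={R3,R4,R5,R7}
Step 11: reserve R8 B 6 -> on_hand[A=52 B=53] avail[A=51 B=38] open={R3,R4,R5,R7,R8}
Step 12: commit R5 -> on_hand[A=52 B=51] avail[A=51 B=38] open={R3,R4,R7,R8}
Step 13: reserve R9 A 7 -> on_hand[A=52 B=51] avail[A=44 B=38] open={R3,R4,R7,R8,R9}
Open reservations: ['R3', 'R4', 'R7', 'R8', 'R9'] -> 5

Answer: 5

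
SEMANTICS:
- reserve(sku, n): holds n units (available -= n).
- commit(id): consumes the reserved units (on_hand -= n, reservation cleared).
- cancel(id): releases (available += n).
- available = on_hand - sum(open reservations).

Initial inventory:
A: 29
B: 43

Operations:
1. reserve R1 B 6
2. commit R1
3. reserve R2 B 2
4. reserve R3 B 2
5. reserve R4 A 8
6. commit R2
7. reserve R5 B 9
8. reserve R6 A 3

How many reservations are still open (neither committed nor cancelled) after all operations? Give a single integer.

Answer: 4

Derivation:
Step 1: reserve R1 B 6 -> on_hand[A=29 B=43] avail[A=29 B=37] open={R1}
Step 2: commit R1 -> on_hand[A=29 B=37] avail[A=29 B=37] open={}
Step 3: reserve R2 B 2 -> on_hand[A=29 B=37] avail[A=29 B=35] open={R2}
Step 4: reserve R3 B 2 -> on_hand[A=29 B=37] avail[A=29 B=33] open={R2,R3}
Step 5: reserve R4 A 8 -> on_hand[A=29 B=37] avail[A=21 B=33] open={R2,R3,R4}
Step 6: commit R2 -> on_hand[A=29 B=35] avail[A=21 B=33] open={R3,R4}
Step 7: reserve R5 B 9 -> on_hand[A=29 B=35] avail[A=21 B=24] open={R3,R4,R5}
Step 8: reserve R6 A 3 -> on_hand[A=29 B=35] avail[A=18 B=24] open={R3,R4,R5,R6}
Open reservations: ['R3', 'R4', 'R5', 'R6'] -> 4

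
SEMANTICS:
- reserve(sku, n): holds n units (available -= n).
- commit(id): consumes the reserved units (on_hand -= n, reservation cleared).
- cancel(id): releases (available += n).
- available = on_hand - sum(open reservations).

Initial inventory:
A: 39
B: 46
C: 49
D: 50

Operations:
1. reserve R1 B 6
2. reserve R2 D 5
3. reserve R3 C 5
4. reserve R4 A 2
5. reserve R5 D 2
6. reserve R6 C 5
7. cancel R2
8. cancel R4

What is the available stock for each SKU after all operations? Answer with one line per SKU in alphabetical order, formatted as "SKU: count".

Answer: A: 39
B: 40
C: 39
D: 48

Derivation:
Step 1: reserve R1 B 6 -> on_hand[A=39 B=46 C=49 D=50] avail[A=39 B=40 C=49 D=50] open={R1}
Step 2: reserve R2 D 5 -> on_hand[A=39 B=46 C=49 D=50] avail[A=39 B=40 C=49 D=45] open={R1,R2}
Step 3: reserve R3 C 5 -> on_hand[A=39 B=46 C=49 D=50] avail[A=39 B=40 C=44 D=45] open={R1,R2,R3}
Step 4: reserve R4 A 2 -> on_hand[A=39 B=46 C=49 D=50] avail[A=37 B=40 C=44 D=45] open={R1,R2,R3,R4}
Step 5: reserve R5 D 2 -> on_hand[A=39 B=46 C=49 D=50] avail[A=37 B=40 C=44 D=43] open={R1,R2,R3,R4,R5}
Step 6: reserve R6 C 5 -> on_hand[A=39 B=46 C=49 D=50] avail[A=37 B=40 C=39 D=43] open={R1,R2,R3,R4,R5,R6}
Step 7: cancel R2 -> on_hand[A=39 B=46 C=49 D=50] avail[A=37 B=40 C=39 D=48] open={R1,R3,R4,R5,R6}
Step 8: cancel R4 -> on_hand[A=39 B=46 C=49 D=50] avail[A=39 B=40 C=39 D=48] open={R1,R3,R5,R6}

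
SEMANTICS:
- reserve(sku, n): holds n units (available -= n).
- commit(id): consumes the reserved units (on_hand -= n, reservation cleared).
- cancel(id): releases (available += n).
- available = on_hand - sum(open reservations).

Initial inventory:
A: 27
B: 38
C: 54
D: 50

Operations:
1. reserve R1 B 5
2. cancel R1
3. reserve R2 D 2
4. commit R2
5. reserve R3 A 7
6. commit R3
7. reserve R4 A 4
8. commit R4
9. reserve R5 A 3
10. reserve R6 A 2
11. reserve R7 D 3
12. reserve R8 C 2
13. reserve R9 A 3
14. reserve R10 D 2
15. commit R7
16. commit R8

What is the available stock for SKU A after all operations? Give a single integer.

Answer: 8

Derivation:
Step 1: reserve R1 B 5 -> on_hand[A=27 B=38 C=54 D=50] avail[A=27 B=33 C=54 D=50] open={R1}
Step 2: cancel R1 -> on_hand[A=27 B=38 C=54 D=50] avail[A=27 B=38 C=54 D=50] open={}
Step 3: reserve R2 D 2 -> on_hand[A=27 B=38 C=54 D=50] avail[A=27 B=38 C=54 D=48] open={R2}
Step 4: commit R2 -> on_hand[A=27 B=38 C=54 D=48] avail[A=27 B=38 C=54 D=48] open={}
Step 5: reserve R3 A 7 -> on_hand[A=27 B=38 C=54 D=48] avail[A=20 B=38 C=54 D=48] open={R3}
Step 6: commit R3 -> on_hand[A=20 B=38 C=54 D=48] avail[A=20 B=38 C=54 D=48] open={}
Step 7: reserve R4 A 4 -> on_hand[A=20 B=38 C=54 D=48] avail[A=16 B=38 C=54 D=48] open={R4}
Step 8: commit R4 -> on_hand[A=16 B=38 C=54 D=48] avail[A=16 B=38 C=54 D=48] open={}
Step 9: reserve R5 A 3 -> on_hand[A=16 B=38 C=54 D=48] avail[A=13 B=38 C=54 D=48] open={R5}
Step 10: reserve R6 A 2 -> on_hand[A=16 B=38 C=54 D=48] avail[A=11 B=38 C=54 D=48] open={R5,R6}
Step 11: reserve R7 D 3 -> on_hand[A=16 B=38 C=54 D=48] avail[A=11 B=38 C=54 D=45] open={R5,R6,R7}
Step 12: reserve R8 C 2 -> on_hand[A=16 B=38 C=54 D=48] avail[A=11 B=38 C=52 D=45] open={R5,R6,R7,R8}
Step 13: reserve R9 A 3 -> on_hand[A=16 B=38 C=54 D=48] avail[A=8 B=38 C=52 D=45] open={R5,R6,R7,R8,R9}
Step 14: reserve R10 D 2 -> on_hand[A=16 B=38 C=54 D=48] avail[A=8 B=38 C=52 D=43] open={R10,R5,R6,R7,R8,R9}
Step 15: commit R7 -> on_hand[A=16 B=38 C=54 D=45] avail[A=8 B=38 C=52 D=43] open={R10,R5,R6,R8,R9}
Step 16: commit R8 -> on_hand[A=16 B=38 C=52 D=45] avail[A=8 B=38 C=52 D=43] open={R10,R5,R6,R9}
Final available[A] = 8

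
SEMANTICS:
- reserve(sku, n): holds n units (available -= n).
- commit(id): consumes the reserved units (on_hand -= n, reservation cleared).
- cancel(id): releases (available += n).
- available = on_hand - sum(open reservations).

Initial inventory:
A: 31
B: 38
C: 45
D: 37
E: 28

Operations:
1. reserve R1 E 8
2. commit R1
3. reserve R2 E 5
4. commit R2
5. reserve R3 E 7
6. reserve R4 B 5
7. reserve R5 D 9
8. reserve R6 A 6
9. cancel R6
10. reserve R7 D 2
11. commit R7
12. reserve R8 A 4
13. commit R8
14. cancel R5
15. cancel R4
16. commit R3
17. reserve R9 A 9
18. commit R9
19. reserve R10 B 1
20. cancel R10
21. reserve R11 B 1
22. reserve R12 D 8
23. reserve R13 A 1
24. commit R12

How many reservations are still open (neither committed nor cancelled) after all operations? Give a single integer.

Answer: 2

Derivation:
Step 1: reserve R1 E 8 -> on_hand[A=31 B=38 C=45 D=37 E=28] avail[A=31 B=38 C=45 D=37 E=20] open={R1}
Step 2: commit R1 -> on_hand[A=31 B=38 C=45 D=37 E=20] avail[A=31 B=38 C=45 D=37 E=20] open={}
Step 3: reserve R2 E 5 -> on_hand[A=31 B=38 C=45 D=37 E=20] avail[A=31 B=38 C=45 D=37 E=15] open={R2}
Step 4: commit R2 -> on_hand[A=31 B=38 C=45 D=37 E=15] avail[A=31 B=38 C=45 D=37 E=15] open={}
Step 5: reserve R3 E 7 -> on_hand[A=31 B=38 C=45 D=37 E=15] avail[A=31 B=38 C=45 D=37 E=8] open={R3}
Step 6: reserve R4 B 5 -> on_hand[A=31 B=38 C=45 D=37 E=15] avail[A=31 B=33 C=45 D=37 E=8] open={R3,R4}
Step 7: reserve R5 D 9 -> on_hand[A=31 B=38 C=45 D=37 E=15] avail[A=31 B=33 C=45 D=28 E=8] open={R3,R4,R5}
Step 8: reserve R6 A 6 -> on_hand[A=31 B=38 C=45 D=37 E=15] avail[A=25 B=33 C=45 D=28 E=8] open={R3,R4,R5,R6}
Step 9: cancel R6 -> on_hand[A=31 B=38 C=45 D=37 E=15] avail[A=31 B=33 C=45 D=28 E=8] open={R3,R4,R5}
Step 10: reserve R7 D 2 -> on_hand[A=31 B=38 C=45 D=37 E=15] avail[A=31 B=33 C=45 D=26 E=8] open={R3,R4,R5,R7}
Step 11: commit R7 -> on_hand[A=31 B=38 C=45 D=35 E=15] avail[A=31 B=33 C=45 D=26 E=8] open={R3,R4,R5}
Step 12: reserve R8 A 4 -> on_hand[A=31 B=38 C=45 D=35 E=15] avail[A=27 B=33 C=45 D=26 E=8] open={R3,R4,R5,R8}
Step 13: commit R8 -> on_hand[A=27 B=38 C=45 D=35 E=15] avail[A=27 B=33 C=45 D=26 E=8] open={R3,R4,R5}
Step 14: cancel R5 -> on_hand[A=27 B=38 C=45 D=35 E=15] avail[A=27 B=33 C=45 D=35 E=8] open={R3,R4}
Step 15: cancel R4 -> on_hand[A=27 B=38 C=45 D=35 E=15] avail[A=27 B=38 C=45 D=35 E=8] open={R3}
Step 16: commit R3 -> on_hand[A=27 B=38 C=45 D=35 E=8] avail[A=27 B=38 C=45 D=35 E=8] open={}
Step 17: reserve R9 A 9 -> on_hand[A=27 B=38 C=45 D=35 E=8] avail[A=18 B=38 C=45 D=35 E=8] open={R9}
Step 18: commit R9 -> on_hand[A=18 B=38 C=45 D=35 E=8] avail[A=18 B=38 C=45 D=35 E=8] open={}
Step 19: reserve R10 B 1 -> on_hand[A=18 B=38 C=45 D=35 E=8] avail[A=18 B=37 C=45 D=35 E=8] open={R10}
Step 20: cancel R10 -> on_hand[A=18 B=38 C=45 D=35 E=8] avail[A=18 B=38 C=45 D=35 E=8] open={}
Step 21: reserve R11 B 1 -> on_hand[A=18 B=38 C=45 D=35 E=8] avail[A=18 B=37 C=45 D=35 E=8] open={R11}
Step 22: reserve R12 D 8 -> on_hand[A=18 B=38 C=45 D=35 E=8] avail[A=18 B=37 C=45 D=27 E=8] open={R11,R12}
Step 23: reserve R13 A 1 -> on_hand[A=18 B=38 C=45 D=35 E=8] avail[A=17 B=37 C=45 D=27 E=8] open={R11,R12,R13}
Step 24: commit R12 -> on_hand[A=18 B=38 C=45 D=27 E=8] avail[A=17 B=37 C=45 D=27 E=8] open={R11,R13}
Open reservations: ['R11', 'R13'] -> 2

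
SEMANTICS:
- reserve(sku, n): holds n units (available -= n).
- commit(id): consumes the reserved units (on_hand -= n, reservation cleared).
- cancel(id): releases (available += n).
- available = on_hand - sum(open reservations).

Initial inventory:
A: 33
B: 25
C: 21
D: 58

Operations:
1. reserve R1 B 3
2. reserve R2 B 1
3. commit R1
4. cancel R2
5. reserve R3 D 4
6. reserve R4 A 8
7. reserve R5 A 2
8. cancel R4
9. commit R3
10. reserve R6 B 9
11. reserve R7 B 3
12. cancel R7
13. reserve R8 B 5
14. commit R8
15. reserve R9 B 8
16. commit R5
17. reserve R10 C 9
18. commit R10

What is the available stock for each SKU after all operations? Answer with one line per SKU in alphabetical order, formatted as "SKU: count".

Answer: A: 31
B: 0
C: 12
D: 54

Derivation:
Step 1: reserve R1 B 3 -> on_hand[A=33 B=25 C=21 D=58] avail[A=33 B=22 C=21 D=58] open={R1}
Step 2: reserve R2 B 1 -> on_hand[A=33 B=25 C=21 D=58] avail[A=33 B=21 C=21 D=58] open={R1,R2}
Step 3: commit R1 -> on_hand[A=33 B=22 C=21 D=58] avail[A=33 B=21 C=21 D=58] open={R2}
Step 4: cancel R2 -> on_hand[A=33 B=22 C=21 D=58] avail[A=33 B=22 C=21 D=58] open={}
Step 5: reserve R3 D 4 -> on_hand[A=33 B=22 C=21 D=58] avail[A=33 B=22 C=21 D=54] open={R3}
Step 6: reserve R4 A 8 -> on_hand[A=33 B=22 C=21 D=58] avail[A=25 B=22 C=21 D=54] open={R3,R4}
Step 7: reserve R5 A 2 -> on_hand[A=33 B=22 C=21 D=58] avail[A=23 B=22 C=21 D=54] open={R3,R4,R5}
Step 8: cancel R4 -> on_hand[A=33 B=22 C=21 D=58] avail[A=31 B=22 C=21 D=54] open={R3,R5}
Step 9: commit R3 -> on_hand[A=33 B=22 C=21 D=54] avail[A=31 B=22 C=21 D=54] open={R5}
Step 10: reserve R6 B 9 -> on_hand[A=33 B=22 C=21 D=54] avail[A=31 B=13 C=21 D=54] open={R5,R6}
Step 11: reserve R7 B 3 -> on_hand[A=33 B=22 C=21 D=54] avail[A=31 B=10 C=21 D=54] open={R5,R6,R7}
Step 12: cancel R7 -> on_hand[A=33 B=22 C=21 D=54] avail[A=31 B=13 C=21 D=54] open={R5,R6}
Step 13: reserve R8 B 5 -> on_hand[A=33 B=22 C=21 D=54] avail[A=31 B=8 C=21 D=54] open={R5,R6,R8}
Step 14: commit R8 -> on_hand[A=33 B=17 C=21 D=54] avail[A=31 B=8 C=21 D=54] open={R5,R6}
Step 15: reserve R9 B 8 -> on_hand[A=33 B=17 C=21 D=54] avail[A=31 B=0 C=21 D=54] open={R5,R6,R9}
Step 16: commit R5 -> on_hand[A=31 B=17 C=21 D=54] avail[A=31 B=0 C=21 D=54] open={R6,R9}
Step 17: reserve R10 C 9 -> on_hand[A=31 B=17 C=21 D=54] avail[A=31 B=0 C=12 D=54] open={R10,R6,R9}
Step 18: commit R10 -> on_hand[A=31 B=17 C=12 D=54] avail[A=31 B=0 C=12 D=54] open={R6,R9}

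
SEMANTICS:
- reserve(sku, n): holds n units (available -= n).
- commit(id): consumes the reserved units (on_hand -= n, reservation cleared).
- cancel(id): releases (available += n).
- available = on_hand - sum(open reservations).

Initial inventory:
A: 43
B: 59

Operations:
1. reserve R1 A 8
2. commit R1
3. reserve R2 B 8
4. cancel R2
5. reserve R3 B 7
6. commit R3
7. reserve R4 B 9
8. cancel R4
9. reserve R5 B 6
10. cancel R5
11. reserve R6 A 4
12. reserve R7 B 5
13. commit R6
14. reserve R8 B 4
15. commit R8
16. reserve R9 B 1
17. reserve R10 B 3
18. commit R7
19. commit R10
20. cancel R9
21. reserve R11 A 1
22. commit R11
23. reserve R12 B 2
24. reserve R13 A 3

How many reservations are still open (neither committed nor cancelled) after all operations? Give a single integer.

Answer: 2

Derivation:
Step 1: reserve R1 A 8 -> on_hand[A=43 B=59] avail[A=35 B=59] open={R1}
Step 2: commit R1 -> on_hand[A=35 B=59] avail[A=35 B=59] open={}
Step 3: reserve R2 B 8 -> on_hand[A=35 B=59] avail[A=35 B=51] open={R2}
Step 4: cancel R2 -> on_hand[A=35 B=59] avail[A=35 B=59] open={}
Step 5: reserve R3 B 7 -> on_hand[A=35 B=59] avail[A=35 B=52] open={R3}
Step 6: commit R3 -> on_hand[A=35 B=52] avail[A=35 B=52] open={}
Step 7: reserve R4 B 9 -> on_hand[A=35 B=52] avail[A=35 B=43] open={R4}
Step 8: cancel R4 -> on_hand[A=35 B=52] avail[A=35 B=52] open={}
Step 9: reserve R5 B 6 -> on_hand[A=35 B=52] avail[A=35 B=46] open={R5}
Step 10: cancel R5 -> on_hand[A=35 B=52] avail[A=35 B=52] open={}
Step 11: reserve R6 A 4 -> on_hand[A=35 B=52] avail[A=31 B=52] open={R6}
Step 12: reserve R7 B 5 -> on_hand[A=35 B=52] avail[A=31 B=47] open={R6,R7}
Step 13: commit R6 -> on_hand[A=31 B=52] avail[A=31 B=47] open={R7}
Step 14: reserve R8 B 4 -> on_hand[A=31 B=52] avail[A=31 B=43] open={R7,R8}
Step 15: commit R8 -> on_hand[A=31 B=48] avail[A=31 B=43] open={R7}
Step 16: reserve R9 B 1 -> on_hand[A=31 B=48] avail[A=31 B=42] open={R7,R9}
Step 17: reserve R10 B 3 -> on_hand[A=31 B=48] avail[A=31 B=39] open={R10,R7,R9}
Step 18: commit R7 -> on_hand[A=31 B=43] avail[A=31 B=39] open={R10,R9}
Step 19: commit R10 -> on_hand[A=31 B=40] avail[A=31 B=39] open={R9}
Step 20: cancel R9 -> on_hand[A=31 B=40] avail[A=31 B=40] open={}
Step 21: reserve R11 A 1 -> on_hand[A=31 B=40] avail[A=30 B=40] open={R11}
Step 22: commit R11 -> on_hand[A=30 B=40] avail[A=30 B=40] open={}
Step 23: reserve R12 B 2 -> on_hand[A=30 B=40] avail[A=30 B=38] open={R12}
Step 24: reserve R13 A 3 -> on_hand[A=30 B=40] avail[A=27 B=38] open={R12,R13}
Open reservations: ['R12', 'R13'] -> 2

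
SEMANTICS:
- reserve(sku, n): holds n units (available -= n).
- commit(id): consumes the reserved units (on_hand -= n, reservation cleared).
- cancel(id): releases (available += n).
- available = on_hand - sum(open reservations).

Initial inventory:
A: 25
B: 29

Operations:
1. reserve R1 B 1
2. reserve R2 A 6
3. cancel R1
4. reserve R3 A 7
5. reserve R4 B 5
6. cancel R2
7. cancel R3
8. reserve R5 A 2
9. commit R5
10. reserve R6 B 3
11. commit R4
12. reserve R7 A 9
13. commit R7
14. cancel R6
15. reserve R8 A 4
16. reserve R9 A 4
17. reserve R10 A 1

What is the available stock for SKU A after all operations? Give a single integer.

Step 1: reserve R1 B 1 -> on_hand[A=25 B=29] avail[A=25 B=28] open={R1}
Step 2: reserve R2 A 6 -> on_hand[A=25 B=29] avail[A=19 B=28] open={R1,R2}
Step 3: cancel R1 -> on_hand[A=25 B=29] avail[A=19 B=29] open={R2}
Step 4: reserve R3 A 7 -> on_hand[A=25 B=29] avail[A=12 B=29] open={R2,R3}
Step 5: reserve R4 B 5 -> on_hand[A=25 B=29] avail[A=12 B=24] open={R2,R3,R4}
Step 6: cancel R2 -> on_hand[A=25 B=29] avail[A=18 B=24] open={R3,R4}
Step 7: cancel R3 -> on_hand[A=25 B=29] avail[A=25 B=24] open={R4}
Step 8: reserve R5 A 2 -> on_hand[A=25 B=29] avail[A=23 B=24] open={R4,R5}
Step 9: commit R5 -> on_hand[A=23 B=29] avail[A=23 B=24] open={R4}
Step 10: reserve R6 B 3 -> on_hand[A=23 B=29] avail[A=23 B=21] open={R4,R6}
Step 11: commit R4 -> on_hand[A=23 B=24] avail[A=23 B=21] open={R6}
Step 12: reserve R7 A 9 -> on_hand[A=23 B=24] avail[A=14 B=21] open={R6,R7}
Step 13: commit R7 -> on_hand[A=14 B=24] avail[A=14 B=21] open={R6}
Step 14: cancel R6 -> on_hand[A=14 B=24] avail[A=14 B=24] open={}
Step 15: reserve R8 A 4 -> on_hand[A=14 B=24] avail[A=10 B=24] open={R8}
Step 16: reserve R9 A 4 -> on_hand[A=14 B=24] avail[A=6 B=24] open={R8,R9}
Step 17: reserve R10 A 1 -> on_hand[A=14 B=24] avail[A=5 B=24] open={R10,R8,R9}
Final available[A] = 5

Answer: 5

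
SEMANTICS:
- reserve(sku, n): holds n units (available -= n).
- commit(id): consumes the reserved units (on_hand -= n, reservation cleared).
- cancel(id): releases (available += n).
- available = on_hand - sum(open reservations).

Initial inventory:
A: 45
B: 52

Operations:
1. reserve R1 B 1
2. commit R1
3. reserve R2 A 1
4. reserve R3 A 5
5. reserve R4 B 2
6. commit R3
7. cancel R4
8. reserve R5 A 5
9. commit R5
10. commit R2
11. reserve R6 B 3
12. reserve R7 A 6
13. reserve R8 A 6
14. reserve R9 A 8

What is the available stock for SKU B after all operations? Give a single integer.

Answer: 48

Derivation:
Step 1: reserve R1 B 1 -> on_hand[A=45 B=52] avail[A=45 B=51] open={R1}
Step 2: commit R1 -> on_hand[A=45 B=51] avail[A=45 B=51] open={}
Step 3: reserve R2 A 1 -> on_hand[A=45 B=51] avail[A=44 B=51] open={R2}
Step 4: reserve R3 A 5 -> on_hand[A=45 B=51] avail[A=39 B=51] open={R2,R3}
Step 5: reserve R4 B 2 -> on_hand[A=45 B=51] avail[A=39 B=49] open={R2,R3,R4}
Step 6: commit R3 -> on_hand[A=40 B=51] avail[A=39 B=49] open={R2,R4}
Step 7: cancel R4 -> on_hand[A=40 B=51] avail[A=39 B=51] open={R2}
Step 8: reserve R5 A 5 -> on_hand[A=40 B=51] avail[A=34 B=51] open={R2,R5}
Step 9: commit R5 -> on_hand[A=35 B=51] avail[A=34 B=51] open={R2}
Step 10: commit R2 -> on_hand[A=34 B=51] avail[A=34 B=51] open={}
Step 11: reserve R6 B 3 -> on_hand[A=34 B=51] avail[A=34 B=48] open={R6}
Step 12: reserve R7 A 6 -> on_hand[A=34 B=51] avail[A=28 B=48] open={R6,R7}
Step 13: reserve R8 A 6 -> on_hand[A=34 B=51] avail[A=22 B=48] open={R6,R7,R8}
Step 14: reserve R9 A 8 -> on_hand[A=34 B=51] avail[A=14 B=48] open={R6,R7,R8,R9}
Final available[B] = 48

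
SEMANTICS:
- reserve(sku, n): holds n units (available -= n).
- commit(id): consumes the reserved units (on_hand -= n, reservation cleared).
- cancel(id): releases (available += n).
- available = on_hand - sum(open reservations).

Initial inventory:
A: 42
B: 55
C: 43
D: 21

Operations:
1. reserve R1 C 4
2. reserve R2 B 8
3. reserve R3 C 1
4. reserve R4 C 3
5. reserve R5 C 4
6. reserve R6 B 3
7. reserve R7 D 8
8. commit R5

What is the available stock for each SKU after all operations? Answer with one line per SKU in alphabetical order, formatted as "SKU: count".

Answer: A: 42
B: 44
C: 31
D: 13

Derivation:
Step 1: reserve R1 C 4 -> on_hand[A=42 B=55 C=43 D=21] avail[A=42 B=55 C=39 D=21] open={R1}
Step 2: reserve R2 B 8 -> on_hand[A=42 B=55 C=43 D=21] avail[A=42 B=47 C=39 D=21] open={R1,R2}
Step 3: reserve R3 C 1 -> on_hand[A=42 B=55 C=43 D=21] avail[A=42 B=47 C=38 D=21] open={R1,R2,R3}
Step 4: reserve R4 C 3 -> on_hand[A=42 B=55 C=43 D=21] avail[A=42 B=47 C=35 D=21] open={R1,R2,R3,R4}
Step 5: reserve R5 C 4 -> on_hand[A=42 B=55 C=43 D=21] avail[A=42 B=47 C=31 D=21] open={R1,R2,R3,R4,R5}
Step 6: reserve R6 B 3 -> on_hand[A=42 B=55 C=43 D=21] avail[A=42 B=44 C=31 D=21] open={R1,R2,R3,R4,R5,R6}
Step 7: reserve R7 D 8 -> on_hand[A=42 B=55 C=43 D=21] avail[A=42 B=44 C=31 D=13] open={R1,R2,R3,R4,R5,R6,R7}
Step 8: commit R5 -> on_hand[A=42 B=55 C=39 D=21] avail[A=42 B=44 C=31 D=13] open={R1,R2,R3,R4,R6,R7}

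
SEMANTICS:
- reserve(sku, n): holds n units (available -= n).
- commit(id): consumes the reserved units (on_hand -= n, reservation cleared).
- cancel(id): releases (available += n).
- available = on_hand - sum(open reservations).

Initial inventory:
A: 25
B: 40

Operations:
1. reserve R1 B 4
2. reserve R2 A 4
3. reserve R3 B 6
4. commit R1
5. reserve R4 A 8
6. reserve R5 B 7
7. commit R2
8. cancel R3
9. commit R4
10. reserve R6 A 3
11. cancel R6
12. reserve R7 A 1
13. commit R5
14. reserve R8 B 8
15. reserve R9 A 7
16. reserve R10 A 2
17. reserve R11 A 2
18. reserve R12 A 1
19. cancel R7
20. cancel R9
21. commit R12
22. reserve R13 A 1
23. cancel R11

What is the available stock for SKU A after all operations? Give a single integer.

Answer: 9

Derivation:
Step 1: reserve R1 B 4 -> on_hand[A=25 B=40] avail[A=25 B=36] open={R1}
Step 2: reserve R2 A 4 -> on_hand[A=25 B=40] avail[A=21 B=36] open={R1,R2}
Step 3: reserve R3 B 6 -> on_hand[A=25 B=40] avail[A=21 B=30] open={R1,R2,R3}
Step 4: commit R1 -> on_hand[A=25 B=36] avail[A=21 B=30] open={R2,R3}
Step 5: reserve R4 A 8 -> on_hand[A=25 B=36] avail[A=13 B=30] open={R2,R3,R4}
Step 6: reserve R5 B 7 -> on_hand[A=25 B=36] avail[A=13 B=23] open={R2,R3,R4,R5}
Step 7: commit R2 -> on_hand[A=21 B=36] avail[A=13 B=23] open={R3,R4,R5}
Step 8: cancel R3 -> on_hand[A=21 B=36] avail[A=13 B=29] open={R4,R5}
Step 9: commit R4 -> on_hand[A=13 B=36] avail[A=13 B=29] open={R5}
Step 10: reserve R6 A 3 -> on_hand[A=13 B=36] avail[A=10 B=29] open={R5,R6}
Step 11: cancel R6 -> on_hand[A=13 B=36] avail[A=13 B=29] open={R5}
Step 12: reserve R7 A 1 -> on_hand[A=13 B=36] avail[A=12 B=29] open={R5,R7}
Step 13: commit R5 -> on_hand[A=13 B=29] avail[A=12 B=29] open={R7}
Step 14: reserve R8 B 8 -> on_hand[A=13 B=29] avail[A=12 B=21] open={R7,R8}
Step 15: reserve R9 A 7 -> on_hand[A=13 B=29] avail[A=5 B=21] open={R7,R8,R9}
Step 16: reserve R10 A 2 -> on_hand[A=13 B=29] avail[A=3 B=21] open={R10,R7,R8,R9}
Step 17: reserve R11 A 2 -> on_hand[A=13 B=29] avail[A=1 B=21] open={R10,R11,R7,R8,R9}
Step 18: reserve R12 A 1 -> on_hand[A=13 B=29] avail[A=0 B=21] open={R10,R11,R12,R7,R8,R9}
Step 19: cancel R7 -> on_hand[A=13 B=29] avail[A=1 B=21] open={R10,R11,R12,R8,R9}
Step 20: cancel R9 -> on_hand[A=13 B=29] avail[A=8 B=21] open={R10,R11,R12,R8}
Step 21: commit R12 -> on_hand[A=12 B=29] avail[A=8 B=21] open={R10,R11,R8}
Step 22: reserve R13 A 1 -> on_hand[A=12 B=29] avail[A=7 B=21] open={R10,R11,R13,R8}
Step 23: cancel R11 -> on_hand[A=12 B=29] avail[A=9 B=21] open={R10,R13,R8}
Final available[A] = 9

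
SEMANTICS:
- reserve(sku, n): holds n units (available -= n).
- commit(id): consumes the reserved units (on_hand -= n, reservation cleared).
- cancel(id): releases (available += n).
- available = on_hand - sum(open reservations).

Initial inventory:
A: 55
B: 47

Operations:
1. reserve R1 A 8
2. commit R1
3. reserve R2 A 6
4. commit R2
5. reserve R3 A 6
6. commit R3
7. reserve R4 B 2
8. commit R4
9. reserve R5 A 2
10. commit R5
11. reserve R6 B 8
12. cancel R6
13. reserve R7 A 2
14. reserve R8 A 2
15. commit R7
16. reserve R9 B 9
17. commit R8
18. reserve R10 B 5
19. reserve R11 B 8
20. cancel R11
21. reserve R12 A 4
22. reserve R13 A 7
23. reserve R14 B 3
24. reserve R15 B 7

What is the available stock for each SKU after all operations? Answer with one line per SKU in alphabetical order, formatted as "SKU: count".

Step 1: reserve R1 A 8 -> on_hand[A=55 B=47] avail[A=47 B=47] open={R1}
Step 2: commit R1 -> on_hand[A=47 B=47] avail[A=47 B=47] open={}
Step 3: reserve R2 A 6 -> on_hand[A=47 B=47] avail[A=41 B=47] open={R2}
Step 4: commit R2 -> on_hand[A=41 B=47] avail[A=41 B=47] open={}
Step 5: reserve R3 A 6 -> on_hand[A=41 B=47] avail[A=35 B=47] open={R3}
Step 6: commit R3 -> on_hand[A=35 B=47] avail[A=35 B=47] open={}
Step 7: reserve R4 B 2 -> on_hand[A=35 B=47] avail[A=35 B=45] open={R4}
Step 8: commit R4 -> on_hand[A=35 B=45] avail[A=35 B=45] open={}
Step 9: reserve R5 A 2 -> on_hand[A=35 B=45] avail[A=33 B=45] open={R5}
Step 10: commit R5 -> on_hand[A=33 B=45] avail[A=33 B=45] open={}
Step 11: reserve R6 B 8 -> on_hand[A=33 B=45] avail[A=33 B=37] open={R6}
Step 12: cancel R6 -> on_hand[A=33 B=45] avail[A=33 B=45] open={}
Step 13: reserve R7 A 2 -> on_hand[A=33 B=45] avail[A=31 B=45] open={R7}
Step 14: reserve R8 A 2 -> on_hand[A=33 B=45] avail[A=29 B=45] open={R7,R8}
Step 15: commit R7 -> on_hand[A=31 B=45] avail[A=29 B=45] open={R8}
Step 16: reserve R9 B 9 -> on_hand[A=31 B=45] avail[A=29 B=36] open={R8,R9}
Step 17: commit R8 -> on_hand[A=29 B=45] avail[A=29 B=36] open={R9}
Step 18: reserve R10 B 5 -> on_hand[A=29 B=45] avail[A=29 B=31] open={R10,R9}
Step 19: reserve R11 B 8 -> on_hand[A=29 B=45] avail[A=29 B=23] open={R10,R11,R9}
Step 20: cancel R11 -> on_hand[A=29 B=45] avail[A=29 B=31] open={R10,R9}
Step 21: reserve R12 A 4 -> on_hand[A=29 B=45] avail[A=25 B=31] open={R10,R12,R9}
Step 22: reserve R13 A 7 -> on_hand[A=29 B=45] avail[A=18 B=31] open={R10,R12,R13,R9}
Step 23: reserve R14 B 3 -> on_hand[A=29 B=45] avail[A=18 B=28] open={R10,R12,R13,R14,R9}
Step 24: reserve R15 B 7 -> on_hand[A=29 B=45] avail[A=18 B=21] open={R10,R12,R13,R14,R15,R9}

Answer: A: 18
B: 21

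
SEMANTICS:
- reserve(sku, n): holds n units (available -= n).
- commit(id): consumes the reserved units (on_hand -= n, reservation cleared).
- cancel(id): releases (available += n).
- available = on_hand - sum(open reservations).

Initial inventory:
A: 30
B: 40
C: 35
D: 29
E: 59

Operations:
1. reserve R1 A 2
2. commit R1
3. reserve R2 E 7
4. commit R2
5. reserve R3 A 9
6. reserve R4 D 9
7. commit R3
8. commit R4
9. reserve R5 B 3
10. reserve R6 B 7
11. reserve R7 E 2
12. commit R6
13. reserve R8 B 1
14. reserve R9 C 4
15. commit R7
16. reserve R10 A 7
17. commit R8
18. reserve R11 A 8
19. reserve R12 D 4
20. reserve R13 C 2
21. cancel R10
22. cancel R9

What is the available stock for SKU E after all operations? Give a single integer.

Step 1: reserve R1 A 2 -> on_hand[A=30 B=40 C=35 D=29 E=59] avail[A=28 B=40 C=35 D=29 E=59] open={R1}
Step 2: commit R1 -> on_hand[A=28 B=40 C=35 D=29 E=59] avail[A=28 B=40 C=35 D=29 E=59] open={}
Step 3: reserve R2 E 7 -> on_hand[A=28 B=40 C=35 D=29 E=59] avail[A=28 B=40 C=35 D=29 E=52] open={R2}
Step 4: commit R2 -> on_hand[A=28 B=40 C=35 D=29 E=52] avail[A=28 B=40 C=35 D=29 E=52] open={}
Step 5: reserve R3 A 9 -> on_hand[A=28 B=40 C=35 D=29 E=52] avail[A=19 B=40 C=35 D=29 E=52] open={R3}
Step 6: reserve R4 D 9 -> on_hand[A=28 B=40 C=35 D=29 E=52] avail[A=19 B=40 C=35 D=20 E=52] open={R3,R4}
Step 7: commit R3 -> on_hand[A=19 B=40 C=35 D=29 E=52] avail[A=19 B=40 C=35 D=20 E=52] open={R4}
Step 8: commit R4 -> on_hand[A=19 B=40 C=35 D=20 E=52] avail[A=19 B=40 C=35 D=20 E=52] open={}
Step 9: reserve R5 B 3 -> on_hand[A=19 B=40 C=35 D=20 E=52] avail[A=19 B=37 C=35 D=20 E=52] open={R5}
Step 10: reserve R6 B 7 -> on_hand[A=19 B=40 C=35 D=20 E=52] avail[A=19 B=30 C=35 D=20 E=52] open={R5,R6}
Step 11: reserve R7 E 2 -> on_hand[A=19 B=40 C=35 D=20 E=52] avail[A=19 B=30 C=35 D=20 E=50] open={R5,R6,R7}
Step 12: commit R6 -> on_hand[A=19 B=33 C=35 D=20 E=52] avail[A=19 B=30 C=35 D=20 E=50] open={R5,R7}
Step 13: reserve R8 B 1 -> on_hand[A=19 B=33 C=35 D=20 E=52] avail[A=19 B=29 C=35 D=20 E=50] open={R5,R7,R8}
Step 14: reserve R9 C 4 -> on_hand[A=19 B=33 C=35 D=20 E=52] avail[A=19 B=29 C=31 D=20 E=50] open={R5,R7,R8,R9}
Step 15: commit R7 -> on_hand[A=19 B=33 C=35 D=20 E=50] avail[A=19 B=29 C=31 D=20 E=50] open={R5,R8,R9}
Step 16: reserve R10 A 7 -> on_hand[A=19 B=33 C=35 D=20 E=50] avail[A=12 B=29 C=31 D=20 E=50] open={R10,R5,R8,R9}
Step 17: commit R8 -> on_hand[A=19 B=32 C=35 D=20 E=50] avail[A=12 B=29 C=31 D=20 E=50] open={R10,R5,R9}
Step 18: reserve R11 A 8 -> on_hand[A=19 B=32 C=35 D=20 E=50] avail[A=4 B=29 C=31 D=20 E=50] open={R10,R11,R5,R9}
Step 19: reserve R12 D 4 -> on_hand[A=19 B=32 C=35 D=20 E=50] avail[A=4 B=29 C=31 D=16 E=50] open={R10,R11,R12,R5,R9}
Step 20: reserve R13 C 2 -> on_hand[A=19 B=32 C=35 D=20 E=50] avail[A=4 B=29 C=29 D=16 E=50] open={R10,R11,R12,R13,R5,R9}
Step 21: cancel R10 -> on_hand[A=19 B=32 C=35 D=20 E=50] avail[A=11 B=29 C=29 D=16 E=50] open={R11,R12,R13,R5,R9}
Step 22: cancel R9 -> on_hand[A=19 B=32 C=35 D=20 E=50] avail[A=11 B=29 C=33 D=16 E=50] open={R11,R12,R13,R5}
Final available[E] = 50

Answer: 50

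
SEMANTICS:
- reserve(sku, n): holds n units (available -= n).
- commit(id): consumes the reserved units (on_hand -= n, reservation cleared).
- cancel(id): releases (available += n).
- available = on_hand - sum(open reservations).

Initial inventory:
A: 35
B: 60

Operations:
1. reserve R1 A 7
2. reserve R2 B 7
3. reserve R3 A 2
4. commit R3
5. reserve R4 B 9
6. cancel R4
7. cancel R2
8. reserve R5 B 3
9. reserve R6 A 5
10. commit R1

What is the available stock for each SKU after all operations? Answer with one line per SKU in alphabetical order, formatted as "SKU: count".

Answer: A: 21
B: 57

Derivation:
Step 1: reserve R1 A 7 -> on_hand[A=35 B=60] avail[A=28 B=60] open={R1}
Step 2: reserve R2 B 7 -> on_hand[A=35 B=60] avail[A=28 B=53] open={R1,R2}
Step 3: reserve R3 A 2 -> on_hand[A=35 B=60] avail[A=26 B=53] open={R1,R2,R3}
Step 4: commit R3 -> on_hand[A=33 B=60] avail[A=26 B=53] open={R1,R2}
Step 5: reserve R4 B 9 -> on_hand[A=33 B=60] avail[A=26 B=44] open={R1,R2,R4}
Step 6: cancel R4 -> on_hand[A=33 B=60] avail[A=26 B=53] open={R1,R2}
Step 7: cancel R2 -> on_hand[A=33 B=60] avail[A=26 B=60] open={R1}
Step 8: reserve R5 B 3 -> on_hand[A=33 B=60] avail[A=26 B=57] open={R1,R5}
Step 9: reserve R6 A 5 -> on_hand[A=33 B=60] avail[A=21 B=57] open={R1,R5,R6}
Step 10: commit R1 -> on_hand[A=26 B=60] avail[A=21 B=57] open={R5,R6}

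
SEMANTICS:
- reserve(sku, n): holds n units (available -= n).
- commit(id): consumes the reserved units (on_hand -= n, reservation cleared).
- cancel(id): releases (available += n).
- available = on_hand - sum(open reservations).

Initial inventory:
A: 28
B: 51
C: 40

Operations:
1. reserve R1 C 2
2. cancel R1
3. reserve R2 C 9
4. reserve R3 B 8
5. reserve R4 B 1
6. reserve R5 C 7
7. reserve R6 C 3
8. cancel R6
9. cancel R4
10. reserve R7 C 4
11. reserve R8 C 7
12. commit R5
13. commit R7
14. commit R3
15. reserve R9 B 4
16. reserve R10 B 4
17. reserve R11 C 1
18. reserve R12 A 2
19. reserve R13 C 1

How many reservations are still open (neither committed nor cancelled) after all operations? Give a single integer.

Step 1: reserve R1 C 2 -> on_hand[A=28 B=51 C=40] avail[A=28 B=51 C=38] open={R1}
Step 2: cancel R1 -> on_hand[A=28 B=51 C=40] avail[A=28 B=51 C=40] open={}
Step 3: reserve R2 C 9 -> on_hand[A=28 B=51 C=40] avail[A=28 B=51 C=31] open={R2}
Step 4: reserve R3 B 8 -> on_hand[A=28 B=51 C=40] avail[A=28 B=43 C=31] open={R2,R3}
Step 5: reserve R4 B 1 -> on_hand[A=28 B=51 C=40] avail[A=28 B=42 C=31] open={R2,R3,R4}
Step 6: reserve R5 C 7 -> on_hand[A=28 B=51 C=40] avail[A=28 B=42 C=24] open={R2,R3,R4,R5}
Step 7: reserve R6 C 3 -> on_hand[A=28 B=51 C=40] avail[A=28 B=42 C=21] open={R2,R3,R4,R5,R6}
Step 8: cancel R6 -> on_hand[A=28 B=51 C=40] avail[A=28 B=42 C=24] open={R2,R3,R4,R5}
Step 9: cancel R4 -> on_hand[A=28 B=51 C=40] avail[A=28 B=43 C=24] open={R2,R3,R5}
Step 10: reserve R7 C 4 -> on_hand[A=28 B=51 C=40] avail[A=28 B=43 C=20] open={R2,R3,R5,R7}
Step 11: reserve R8 C 7 -> on_hand[A=28 B=51 C=40] avail[A=28 B=43 C=13] open={R2,R3,R5,R7,R8}
Step 12: commit R5 -> on_hand[A=28 B=51 C=33] avail[A=28 B=43 C=13] open={R2,R3,R7,R8}
Step 13: commit R7 -> on_hand[A=28 B=51 C=29] avail[A=28 B=43 C=13] open={R2,R3,R8}
Step 14: commit R3 -> on_hand[A=28 B=43 C=29] avail[A=28 B=43 C=13] open={R2,R8}
Step 15: reserve R9 B 4 -> on_hand[A=28 B=43 C=29] avail[A=28 B=39 C=13] open={R2,R8,R9}
Step 16: reserve R10 B 4 -> on_hand[A=28 B=43 C=29] avail[A=28 B=35 C=13] open={R10,R2,R8,R9}
Step 17: reserve R11 C 1 -> on_hand[A=28 B=43 C=29] avail[A=28 B=35 C=12] open={R10,R11,R2,R8,R9}
Step 18: reserve R12 A 2 -> on_hand[A=28 B=43 C=29] avail[A=26 B=35 C=12] open={R10,R11,R12,R2,R8,R9}
Step 19: reserve R13 C 1 -> on_hand[A=28 B=43 C=29] avail[A=26 B=35 C=11] open={R10,R11,R12,R13,R2,R8,R9}
Open reservations: ['R10', 'R11', 'R12', 'R13', 'R2', 'R8', 'R9'] -> 7

Answer: 7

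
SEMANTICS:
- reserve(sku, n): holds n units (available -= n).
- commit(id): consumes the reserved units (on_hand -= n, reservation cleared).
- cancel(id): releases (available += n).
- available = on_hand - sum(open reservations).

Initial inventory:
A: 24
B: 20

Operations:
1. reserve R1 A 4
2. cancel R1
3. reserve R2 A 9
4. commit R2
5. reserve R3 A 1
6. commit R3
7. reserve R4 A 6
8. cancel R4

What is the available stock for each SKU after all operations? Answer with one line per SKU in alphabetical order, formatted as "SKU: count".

Answer: A: 14
B: 20

Derivation:
Step 1: reserve R1 A 4 -> on_hand[A=24 B=20] avail[A=20 B=20] open={R1}
Step 2: cancel R1 -> on_hand[A=24 B=20] avail[A=24 B=20] open={}
Step 3: reserve R2 A 9 -> on_hand[A=24 B=20] avail[A=15 B=20] open={R2}
Step 4: commit R2 -> on_hand[A=15 B=20] avail[A=15 B=20] open={}
Step 5: reserve R3 A 1 -> on_hand[A=15 B=20] avail[A=14 B=20] open={R3}
Step 6: commit R3 -> on_hand[A=14 B=20] avail[A=14 B=20] open={}
Step 7: reserve R4 A 6 -> on_hand[A=14 B=20] avail[A=8 B=20] open={R4}
Step 8: cancel R4 -> on_hand[A=14 B=20] avail[A=14 B=20] open={}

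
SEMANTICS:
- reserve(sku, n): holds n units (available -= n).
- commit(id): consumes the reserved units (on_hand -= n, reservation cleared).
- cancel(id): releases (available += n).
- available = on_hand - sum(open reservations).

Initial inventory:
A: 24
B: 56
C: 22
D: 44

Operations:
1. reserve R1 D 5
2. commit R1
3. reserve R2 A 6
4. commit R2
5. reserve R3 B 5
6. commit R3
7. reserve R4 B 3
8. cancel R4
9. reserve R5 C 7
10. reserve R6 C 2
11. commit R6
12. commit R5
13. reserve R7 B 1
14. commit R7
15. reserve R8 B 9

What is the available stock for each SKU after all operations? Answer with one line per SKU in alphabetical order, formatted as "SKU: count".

Step 1: reserve R1 D 5 -> on_hand[A=24 B=56 C=22 D=44] avail[A=24 B=56 C=22 D=39] open={R1}
Step 2: commit R1 -> on_hand[A=24 B=56 C=22 D=39] avail[A=24 B=56 C=22 D=39] open={}
Step 3: reserve R2 A 6 -> on_hand[A=24 B=56 C=22 D=39] avail[A=18 B=56 C=22 D=39] open={R2}
Step 4: commit R2 -> on_hand[A=18 B=56 C=22 D=39] avail[A=18 B=56 C=22 D=39] open={}
Step 5: reserve R3 B 5 -> on_hand[A=18 B=56 C=22 D=39] avail[A=18 B=51 C=22 D=39] open={R3}
Step 6: commit R3 -> on_hand[A=18 B=51 C=22 D=39] avail[A=18 B=51 C=22 D=39] open={}
Step 7: reserve R4 B 3 -> on_hand[A=18 B=51 C=22 D=39] avail[A=18 B=48 C=22 D=39] open={R4}
Step 8: cancel R4 -> on_hand[A=18 B=51 C=22 D=39] avail[A=18 B=51 C=22 D=39] open={}
Step 9: reserve R5 C 7 -> on_hand[A=18 B=51 C=22 D=39] avail[A=18 B=51 C=15 D=39] open={R5}
Step 10: reserve R6 C 2 -> on_hand[A=18 B=51 C=22 D=39] avail[A=18 B=51 C=13 D=39] open={R5,R6}
Step 11: commit R6 -> on_hand[A=18 B=51 C=20 D=39] avail[A=18 B=51 C=13 D=39] open={R5}
Step 12: commit R5 -> on_hand[A=18 B=51 C=13 D=39] avail[A=18 B=51 C=13 D=39] open={}
Step 13: reserve R7 B 1 -> on_hand[A=18 B=51 C=13 D=39] avail[A=18 B=50 C=13 D=39] open={R7}
Step 14: commit R7 -> on_hand[A=18 B=50 C=13 D=39] avail[A=18 B=50 C=13 D=39] open={}
Step 15: reserve R8 B 9 -> on_hand[A=18 B=50 C=13 D=39] avail[A=18 B=41 C=13 D=39] open={R8}

Answer: A: 18
B: 41
C: 13
D: 39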